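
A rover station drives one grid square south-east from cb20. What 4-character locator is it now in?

CA39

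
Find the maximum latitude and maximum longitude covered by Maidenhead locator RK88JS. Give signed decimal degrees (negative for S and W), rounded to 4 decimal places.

18.7917, 176.8333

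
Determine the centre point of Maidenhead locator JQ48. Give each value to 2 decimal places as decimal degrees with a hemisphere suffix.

78.50° N, 9.00° E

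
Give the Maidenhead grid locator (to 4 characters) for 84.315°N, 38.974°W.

HR04

Add 180° to longitude and 90° to latitude: 141.03, 174.31.
Field (20°×10°, letters A–R): lon ⌊141.03/20⌋ = 7 → H; lat ⌊174.31/10⌋ = 17 → R.
Square (2°×1°, digits 0–9): lon ⌊1.03/2⌋ = 0; lat ⌊4.31/1⌋ = 4.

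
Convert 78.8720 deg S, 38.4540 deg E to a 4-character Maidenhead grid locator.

Offset from 180°W / 90°S: lon 218.45°, lat 11.13°.
Field: lon ⌊218.45/20⌋ = 10 → K; lat ⌊11.13/10⌋ = 1 → B.
Square: lon ⌊18.45/2⌋ = 9; lat ⌊1.13/1⌋ = 1.

KB91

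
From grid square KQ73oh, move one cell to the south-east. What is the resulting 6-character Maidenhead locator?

Longitude subsquare o = 14; +1 → 15 = p.
Latitude subsquare h = 7; −1 → 6 = g.

KQ73pg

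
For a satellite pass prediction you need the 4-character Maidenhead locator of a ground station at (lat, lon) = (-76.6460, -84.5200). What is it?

EB73

Offset from 180°W / 90°S: lon 95.48°, lat 13.35°.
Field: lon ⌊95.48/20⌋ = 4 → E; lat ⌊13.35/10⌋ = 1 → B.
Square: lon ⌊15.48/2⌋ = 7; lat ⌊3.35/1⌋ = 3.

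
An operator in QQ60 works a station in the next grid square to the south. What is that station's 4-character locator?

QP69

Latitude square 0; −1 → -1, wraps to 9, carry into field.
Latitude field Q = 16; −1 → 15 = P.
The longitude characters are unchanged.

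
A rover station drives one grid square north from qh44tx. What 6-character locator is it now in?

Latitude subsquare x = 23; +1 → 24, wraps to 0 = a, carry into square.
Latitude square 4; +1 → 5.
The longitude characters are unchanged.

QH45ta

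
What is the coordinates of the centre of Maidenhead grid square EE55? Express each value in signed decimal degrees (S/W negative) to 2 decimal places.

-44.50, -89.00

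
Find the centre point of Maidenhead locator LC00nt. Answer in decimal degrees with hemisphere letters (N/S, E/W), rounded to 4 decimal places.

Field L=11, C=2: +11·20° lon, +2·10° lat → SW at lon 40°, lat -70°.
Square 0, 0: +0·2° lon, +0·1° lat → SW at lon 40°, lat -70°.
Subsquare n=13, t=19: +13·0.0833333° lon, +19·0.0416667° lat → SW at lon 41.0833°, lat -69.2083°.
Cell spans 0.0833333° lon × 0.0416667° lat. Centre is SW corner plus half of each.
latitude 69.1875° S, longitude 41.1250° E.

69.1875° S, 41.1250° E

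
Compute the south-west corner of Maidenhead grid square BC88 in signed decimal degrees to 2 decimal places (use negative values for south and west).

-62.00, -144.00

Field B=1, C=2: +1·20° lon, +2·10° lat → SW at lon -160°, lat -70°.
Square 8, 8: +8·2° lon, +8·1° lat → SW at lon -144°, lat -62°.
latitude -62.00, longitude -144.00.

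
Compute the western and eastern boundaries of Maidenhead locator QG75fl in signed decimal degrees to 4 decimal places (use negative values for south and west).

154.4167, 154.5000

Field Q=16, G=6: +16·20° lon, +6·10° lat → SW at lon 140°, lat -30°.
Square 7, 5: +7·2° lon, +5·1° lat → SW at lon 154°, lat -25°.
Subsquare f=5, l=11: +5·0.0833333° lon, +11·0.0416667° lat → SW at lon 154.417°, lat -24.5417°.
Cell spans 0.0833333° lon × 0.0416667° lat.
west 154.4167, east 154.5000.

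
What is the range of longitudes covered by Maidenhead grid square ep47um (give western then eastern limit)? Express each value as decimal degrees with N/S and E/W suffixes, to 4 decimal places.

90.3333° W, 90.2500° W

Field E=4, P=15: +4·20° lon, +15·10° lat → SW at lon -100°, lat 60°.
Square 4, 7: +4·2° lon, +7·1° lat → SW at lon -92°, lat 67°.
Subsquare u=20, m=12: +20·0.0833333° lon, +12·0.0416667° lat → SW at lon -90.3333°, lat 67.5°.
Cell spans 0.0833333° lon × 0.0416667° lat.
west 90.3333° W, east 90.2500° W.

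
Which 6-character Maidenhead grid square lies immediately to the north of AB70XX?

AB71xa

Latitude subsquare x = 23; +1 → 24, wraps to 0 = a, carry into square.
Latitude square 0; +1 → 1.
The longitude characters are unchanged.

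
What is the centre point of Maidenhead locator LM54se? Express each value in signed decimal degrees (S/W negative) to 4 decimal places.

34.1875, 51.5417

Field L=11, M=12: +11·20° lon, +12·10° lat → SW at lon 40°, lat 30°.
Square 5, 4: +5·2° lon, +4·1° lat → SW at lon 50°, lat 34°.
Subsquare s=18, e=4: +18·0.0833333° lon, +4·0.0416667° lat → SW at lon 51.5°, lat 34.1667°.
Cell spans 0.0833333° lon × 0.0416667° lat. Centre is SW corner plus half of each.
latitude 34.1875, longitude 51.5417.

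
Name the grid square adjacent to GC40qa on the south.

GB49qx

Latitude subsquare a = 0; −1 → -1, wraps to 23 = x, carry into square.
Latitude square 0; −1 → -1, wraps to 9, carry into field.
Latitude field C = 2; −1 → 1 = B.
The longitude characters are unchanged.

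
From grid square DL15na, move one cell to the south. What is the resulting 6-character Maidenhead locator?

Latitude subsquare a = 0; −1 → -1, wraps to 23 = x, carry into square.
Latitude square 5; −1 → 4.
The longitude characters are unchanged.

DL14nx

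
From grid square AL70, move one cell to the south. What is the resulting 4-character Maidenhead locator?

AK79

Latitude square 0; −1 → -1, wraps to 9, carry into field.
Latitude field L = 11; −1 → 10 = K.
The longitude characters are unchanged.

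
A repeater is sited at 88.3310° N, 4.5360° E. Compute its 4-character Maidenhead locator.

Offset from 180°W / 90°S: lon 184.54°, lat 178.33°.
Field (20°×10°, letters A–R): lon ⌊184.54/20⌋ = 9 → J; lat ⌊178.33/10⌋ = 17 → R.
Square (2°×1°, digits 0–9): lon ⌊4.54/2⌋ = 2; lat ⌊8.33/1⌋ = 8.

JR28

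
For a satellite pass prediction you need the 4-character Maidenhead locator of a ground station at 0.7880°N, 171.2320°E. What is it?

RJ50

Offset from 180°W / 90°S: lon 351.23°, lat 90.79°.
Field: 351.23/20 → 17 → R, 90.79/10 → 9 → J; chars RJ.
Square: 11.23/2 → 5, 0.79/1 → 0; chars 50.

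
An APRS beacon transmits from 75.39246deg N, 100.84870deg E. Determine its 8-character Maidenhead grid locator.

OQ05kj14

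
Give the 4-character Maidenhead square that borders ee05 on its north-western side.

Longitude square 0; −1 → -1, wraps to 9, carry into field.
Longitude field E = 4; −1 → 3 = D.
Latitude square 5; +1 → 6.

DE96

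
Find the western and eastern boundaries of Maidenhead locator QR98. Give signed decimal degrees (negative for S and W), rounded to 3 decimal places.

Field Q=16, R=17: +16·20° lon, +17·10° lat → SW at lon 140°, lat 80°.
Square 9, 8: +9·2° lon, +8·1° lat → SW at lon 158°, lat 88°.
Cell spans 2° lon × 1° lat.
west 158.000, east 160.000.

158.000, 160.000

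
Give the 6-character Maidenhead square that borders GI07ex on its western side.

Longitude subsquare e = 4; −1 → 3 = d.
The latitude characters are unchanged.

GI07dx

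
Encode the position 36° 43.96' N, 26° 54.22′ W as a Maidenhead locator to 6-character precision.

Add 180° to longitude and 90° to latitude: 153.0963, 126.7327.
Field (20°×10°, letters A–R): lon ⌊153.0963/20⌋ = 7 → H; lat ⌊126.7327/10⌋ = 12 → M.
Square (2°×1°, digits 0–9): lon ⌊13.0963/2⌋ = 6; lat ⌊6.7327/1⌋ = 6.
Subsquare (5′×2.5′, letters a–x): lon ⌊1.0963/0.0833333⌋ = 13 → n; lat ⌊0.7327/0.0416667⌋ = 17 → r.

HM66nr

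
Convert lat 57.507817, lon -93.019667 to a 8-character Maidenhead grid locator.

Offset from 180°W / 90°S: lon 86.98033°, lat 147.50782°.
Field (20°×10°, letters A–R): lon ⌊86.98033/20⌋ = 4 → E; lat ⌊147.50782/10⌋ = 14 → O.
Square (2°×1°, digits 0–9): lon ⌊6.98033/2⌋ = 3; lat ⌊7.50782/1⌋ = 7.
Subsquare (5′×2.5′, letters a–x): lon ⌊0.98033/0.0833333⌋ = 11 → l; lat ⌊0.50782/0.0416667⌋ = 12 → m.
Extended square (30″×15″, digits 0–9): lon ⌊0.06367/0.00833333⌋ = 7; lat ⌊0.00782/0.00416667⌋ = 1.

EO37lm71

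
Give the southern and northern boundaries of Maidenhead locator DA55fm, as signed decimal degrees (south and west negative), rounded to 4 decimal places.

-84.5000, -84.4583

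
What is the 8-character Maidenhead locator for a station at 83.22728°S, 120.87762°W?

CA96ns45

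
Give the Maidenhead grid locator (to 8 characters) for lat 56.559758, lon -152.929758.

Add 180° to longitude and 90° to latitude: 27.07024, 146.55976.
Field: 27.07024/20 → 1 → B, 146.55976/10 → 14 → O; chars BO.
Square: 7.07024/2 → 3, 6.55976/1 → 6; chars 36.
Subsquare: 1.07024/0.0833333 → 12 → m, 0.55976/0.0416667 → 13 → n; chars mn.
Extended square: 0.07024/0.00833333 → 8, 0.01809/0.00416667 → 4; chars 84.

BO36mn84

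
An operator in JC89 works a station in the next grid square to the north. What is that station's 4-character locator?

Latitude square 9; +1 → 10, wraps to 0, carry into field.
Latitude field C = 2; +1 → 3 = D.
The longitude characters are unchanged.

JD80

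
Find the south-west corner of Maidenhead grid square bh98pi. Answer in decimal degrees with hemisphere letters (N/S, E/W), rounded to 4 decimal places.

Field B=1, H=7: +1·20° lon, +7·10° lat → SW at lon -160°, lat -20°.
Square 9, 8: +9·2° lon, +8·1° lat → SW at lon -142°, lat -12°.
Subsquare p=15, i=8: +15·0.0833333° lon, +8·0.0416667° lat → SW at lon -140.75°, lat -11.6667°.
latitude 11.6667° S, longitude 140.7500° W.

11.6667° S, 140.7500° W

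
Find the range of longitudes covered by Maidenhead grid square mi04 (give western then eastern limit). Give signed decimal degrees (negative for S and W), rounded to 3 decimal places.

60.000, 62.000

Field M=12, I=8: +12·20° lon, +8·10° lat → SW at lon 60°, lat -10°.
Square 0, 4: +0·2° lon, +4·1° lat → SW at lon 60°, lat -6°.
Cell spans 2° lon × 1° lat.
west 60.000, east 62.000.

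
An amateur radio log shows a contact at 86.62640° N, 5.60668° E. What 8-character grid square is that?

JR26tp20

Add 180° to longitude and 90° to latitude: 185.60668, 176.62640.
Field (20°×10°, letters A–R): lon ⌊185.60668/20⌋ = 9 → J; lat ⌊176.62640/10⌋ = 17 → R.
Square (2°×1°, digits 0–9): lon ⌊5.60668/2⌋ = 2; lat ⌊6.62640/1⌋ = 6.
Subsquare (5′×2.5′, letters a–x): lon ⌊1.60668/0.0833333⌋ = 19 → t; lat ⌊0.62640/0.0416667⌋ = 15 → p.
Extended square (30″×15″, digits 0–9): lon ⌊0.02335/0.00833333⌋ = 2; lat ⌊0.00140/0.00416667⌋ = 0.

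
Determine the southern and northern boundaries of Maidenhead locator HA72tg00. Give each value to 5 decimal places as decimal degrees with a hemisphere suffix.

Field H=7, A=0: +7·20° lon, +0·10° lat → SW at lon -40°, lat -90°.
Square 7, 2: +7·2° lon, +2·1° lat → SW at lon -26°, lat -88°.
Subsquare t=19, g=6: +19·0.0833333° lon, +6·0.0416667° lat → SW at lon -24.4167°, lat -87.75°.
Extended square 0, 0: +0·0.00833333° lon, +0·0.00416667° lat → SW at lon -24.4167°, lat -87.75°.
Cell spans 0.00833333° lon × 0.00416667° lat.
south 87.75000° S, north 87.74583° S.

87.75000° S, 87.74583° S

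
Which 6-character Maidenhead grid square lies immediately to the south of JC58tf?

Latitude subsquare f = 5; −1 → 4 = e.
The longitude characters are unchanged.

JC58te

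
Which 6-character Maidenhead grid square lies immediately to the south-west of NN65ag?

NN55xf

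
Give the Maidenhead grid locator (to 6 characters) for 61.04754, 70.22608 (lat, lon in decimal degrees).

Shift to the Maidenhead origin (180°W, 90°S): lon 250.2261, lat 151.0475.
Field: 250.2261/20 → 12 → M, 151.0475/10 → 15 → P; chars MP.
Square: 10.2261/2 → 5, 1.0475/1 → 1; chars 51.
Subsquare: 0.2261/0.0833333 → 2 → c, 0.0475/0.0416667 → 1 → b; chars cb.

MP51cb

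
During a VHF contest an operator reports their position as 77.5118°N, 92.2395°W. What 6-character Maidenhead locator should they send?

EQ37vm

Add 180° to longitude and 90° to latitude: 87.7605, 167.5118.
Field: lon ⌊87.7605/20⌋ = 4 → E; lat ⌊167.5118/10⌋ = 16 → Q.
Square: lon ⌊7.7605/2⌋ = 3; lat ⌊7.5118/1⌋ = 7.
Subsquare: lon ⌊1.7605/0.0833333⌋ = 21 → v; lat ⌊0.5118/0.0416667⌋ = 12 → m.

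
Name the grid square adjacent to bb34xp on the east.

Longitude subsquare x = 23; +1 → 24, wraps to 0 = a, carry into square.
Longitude square 3; +1 → 4.
The latitude characters are unchanged.

BB44ap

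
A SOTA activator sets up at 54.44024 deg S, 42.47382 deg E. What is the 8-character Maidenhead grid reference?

LD15fn64

Shift to the Maidenhead origin (180°W, 90°S): lon 222.47382, lat 35.55976.
Field: lon ⌊222.47382/20⌋ = 11 → L; lat ⌊35.55976/10⌋ = 3 → D.
Square: lon ⌊2.47382/2⌋ = 1; lat ⌊5.55976/1⌋ = 5.
Subsquare: lon ⌊0.47382/0.0833333⌋ = 5 → f; lat ⌊0.55976/0.0416667⌋ = 13 → n.
Extended square: lon ⌊0.05715/0.00833333⌋ = 6; lat ⌊0.01809/0.00416667⌋ = 4.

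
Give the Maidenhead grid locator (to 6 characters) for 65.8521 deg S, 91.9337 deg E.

Add 180° to longitude and 90° to latitude: 271.9337, 24.1479.
Field (20°×10°, letters A–R): lon ⌊271.9337/20⌋ = 13 → N; lat ⌊24.1479/10⌋ = 2 → C.
Square (2°×1°, digits 0–9): lon ⌊11.9337/2⌋ = 5; lat ⌊4.1479/1⌋ = 4.
Subsquare (5′×2.5′, letters a–x): lon ⌊1.9337/0.0833333⌋ = 23 → x; lat ⌊0.1479/0.0416667⌋ = 3 → d.

NC54xd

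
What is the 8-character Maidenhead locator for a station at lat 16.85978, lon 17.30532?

JK86pu66

Shift to the Maidenhead origin (180°W, 90°S): lon 197.30532, lat 106.85978.
Field: lon ⌊197.30532/20⌋ = 9 → J; lat ⌊106.85978/10⌋ = 10 → K.
Square: lon ⌊17.30532/2⌋ = 8; lat ⌊6.85978/1⌋ = 6.
Subsquare: lon ⌊1.30532/0.0833333⌋ = 15 → p; lat ⌊0.85978/0.0416667⌋ = 20 → u.
Extended square: lon ⌊0.05532/0.00833333⌋ = 6; lat ⌊0.02645/0.00416667⌋ = 6.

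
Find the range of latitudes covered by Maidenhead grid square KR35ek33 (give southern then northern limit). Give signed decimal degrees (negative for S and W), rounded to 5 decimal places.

85.42917, 85.43333

Field K=10, R=17: +10·20° lon, +17·10° lat → SW at lon 20°, lat 80°.
Square 3, 5: +3·2° lon, +5·1° lat → SW at lon 26°, lat 85°.
Subsquare e=4, k=10: +4·0.0833333° lon, +10·0.0416667° lat → SW at lon 26.3333°, lat 85.4167°.
Extended square 3, 3: +3·0.00833333° lon, +3·0.00416667° lat → SW at lon 26.3583°, lat 85.4292°.
Cell spans 0.00833333° lon × 0.00416667° lat.
south 85.42917, north 85.43333.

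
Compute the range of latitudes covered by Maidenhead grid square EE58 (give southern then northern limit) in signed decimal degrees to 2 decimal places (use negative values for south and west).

-42.00, -41.00

Field E=4, E=4: +4·20° lon, +4·10° lat → SW at lon -100°, lat -50°.
Square 5, 8: +5·2° lon, +8·1° lat → SW at lon -90°, lat -42°.
Cell spans 2° lon × 1° lat.
south -42.00, north -41.00.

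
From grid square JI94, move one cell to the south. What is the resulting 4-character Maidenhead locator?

Latitude square 4; −1 → 3.
The longitude characters are unchanged.

JI93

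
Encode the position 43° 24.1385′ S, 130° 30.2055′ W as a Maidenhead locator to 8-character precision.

CE46ro93

Offset from 180°W / 90°S: lon 49.49658°, lat 46.59769°.
Field (20°×10°, letters A–R): lon ⌊49.49658/20⌋ = 2 → C; lat ⌊46.59769/10⌋ = 4 → E.
Square (2°×1°, digits 0–9): lon ⌊9.49658/2⌋ = 4; lat ⌊6.59769/1⌋ = 6.
Subsquare (5′×2.5′, letters a–x): lon ⌊1.49658/0.0833333⌋ = 17 → r; lat ⌊0.59769/0.0416667⌋ = 14 → o.
Extended square (30″×15″, digits 0–9): lon ⌊0.07991/0.00833333⌋ = 9; lat ⌊0.01436/0.00416667⌋ = 3.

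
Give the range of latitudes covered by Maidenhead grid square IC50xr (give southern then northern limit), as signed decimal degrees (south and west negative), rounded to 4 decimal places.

-69.2917, -69.2500

Field I=8, C=2: +8·20° lon, +2·10° lat → SW at lon -20°, lat -70°.
Square 5, 0: +5·2° lon, +0·1° lat → SW at lon -10°, lat -70°.
Subsquare x=23, r=17: +23·0.0833333° lon, +17·0.0416667° lat → SW at lon -8.08333°, lat -69.2917°.
Cell spans 0.0833333° lon × 0.0416667° lat.
south -69.2917, north -69.2500.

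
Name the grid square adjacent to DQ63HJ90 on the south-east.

DQ63ii09

Longitude extended square 9; +1 → 10, wraps to 0, carry into subsquare.
Longitude subsquare h = 7; +1 → 8 = i.
Latitude extended square 0; −1 → -1, wraps to 9, carry into subsquare.
Latitude subsquare j = 9; −1 → 8 = i.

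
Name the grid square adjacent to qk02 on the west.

PK92

Longitude square 0; −1 → -1, wraps to 9, carry into field.
Longitude field Q = 16; −1 → 15 = P.
The latitude characters are unchanged.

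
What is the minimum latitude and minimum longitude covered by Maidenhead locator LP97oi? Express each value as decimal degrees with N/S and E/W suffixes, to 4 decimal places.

67.3333° N, 59.1667° E

Field L=11, P=15: +11·20° lon, +15·10° lat → SW at lon 40°, lat 60°.
Square 9, 7: +9·2° lon, +7·1° lat → SW at lon 58°, lat 67°.
Subsquare o=14, i=8: +14·0.0833333° lon, +8·0.0416667° lat → SW at lon 59.1667°, lat 67.3333°.
latitude 67.3333° N, longitude 59.1667° E.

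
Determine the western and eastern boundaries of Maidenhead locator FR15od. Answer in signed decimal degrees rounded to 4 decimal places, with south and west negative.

-76.8333, -76.7500

Field F=5, R=17: +5·20° lon, +17·10° lat → SW at lon -80°, lat 80°.
Square 1, 5: +1·2° lon, +5·1° lat → SW at lon -78°, lat 85°.
Subsquare o=14, d=3: +14·0.0833333° lon, +3·0.0416667° lat → SW at lon -76.8333°, lat 85.125°.
Cell spans 0.0833333° lon × 0.0416667° lat.
west -76.8333, east -76.7500.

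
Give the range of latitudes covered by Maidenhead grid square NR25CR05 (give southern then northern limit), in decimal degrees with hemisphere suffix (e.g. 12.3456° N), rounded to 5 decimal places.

85.72917° N, 85.73333° N

Field N=13, R=17: +13·20° lon, +17·10° lat → SW at lon 80°, lat 80°.
Square 2, 5: +2·2° lon, +5·1° lat → SW at lon 84°, lat 85°.
Subsquare c=2, r=17: +2·0.0833333° lon, +17·0.0416667° lat → SW at lon 84.1667°, lat 85.7083°.
Extended square 0, 5: +0·0.00833333° lon, +5·0.00416667° lat → SW at lon 84.1667°, lat 85.7292°.
Cell spans 0.00833333° lon × 0.00416667° lat.
south 85.72917° N, north 85.73333° N.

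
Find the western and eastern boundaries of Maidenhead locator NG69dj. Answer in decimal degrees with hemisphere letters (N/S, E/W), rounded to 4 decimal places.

Field N=13, G=6: +13·20° lon, +6·10° lat → SW at lon 80°, lat -30°.
Square 6, 9: +6·2° lon, +9·1° lat → SW at lon 92°, lat -21°.
Subsquare d=3, j=9: +3·0.0833333° lon, +9·0.0416667° lat → SW at lon 92.25°, lat -20.625°.
Cell spans 0.0833333° lon × 0.0416667° lat.
west 92.2500° E, east 92.3333° E.

92.2500° E, 92.3333° E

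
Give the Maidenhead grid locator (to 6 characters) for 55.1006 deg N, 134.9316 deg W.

CO25mc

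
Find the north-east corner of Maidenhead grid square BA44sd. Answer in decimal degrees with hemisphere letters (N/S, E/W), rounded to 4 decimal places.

Field B=1, A=0: +1·20° lon, +0·10° lat → SW at lon -160°, lat -90°.
Square 4, 4: +4·2° lon, +4·1° lat → SW at lon -152°, lat -86°.
Subsquare s=18, d=3: +18·0.0833333° lon, +3·0.0416667° lat → SW at lon -150.5°, lat -85.875°.
Cell spans 0.0833333° lon × 0.0416667° lat. NE corner is SW corner plus one full cell.
latitude 85.8333° S, longitude 150.4167° W.

85.8333° S, 150.4167° W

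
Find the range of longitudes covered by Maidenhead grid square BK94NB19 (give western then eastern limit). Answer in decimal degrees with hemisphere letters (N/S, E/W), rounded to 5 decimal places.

140.90833° W, 140.90000° W

Field B=1, K=10: +1·20° lon, +10·10° lat → SW at lon -160°, lat 10°.
Square 9, 4: +9·2° lon, +4·1° lat → SW at lon -142°, lat 14°.
Subsquare n=13, b=1: +13·0.0833333° lon, +1·0.0416667° lat → SW at lon -140.917°, lat 14.0417°.
Extended square 1, 9: +1·0.00833333° lon, +9·0.00416667° lat → SW at lon -140.908°, lat 14.0792°.
Cell spans 0.00833333° lon × 0.00416667° lat.
west 140.90833° W, east 140.90000° W.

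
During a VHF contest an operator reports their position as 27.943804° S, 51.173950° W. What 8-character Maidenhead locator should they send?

Add 180° to longitude and 90° to latitude: 128.82605, 62.05620.
Field: lon ⌊128.82605/20⌋ = 6 → G; lat ⌊62.05620/10⌋ = 6 → G.
Square: lon ⌊8.82605/2⌋ = 4; lat ⌊2.05620/1⌋ = 2.
Subsquare: lon ⌊0.82605/0.0833333⌋ = 9 → j; lat ⌊0.05620/0.0416667⌋ = 1 → b.
Extended square: lon ⌊0.07605/0.00833333⌋ = 9; lat ⌊0.01453/0.00416667⌋ = 3.

GG42jb93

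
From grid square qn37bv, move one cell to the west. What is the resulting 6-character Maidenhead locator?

Longitude subsquare b = 1; −1 → 0 = a.
The latitude characters are unchanged.

QN37av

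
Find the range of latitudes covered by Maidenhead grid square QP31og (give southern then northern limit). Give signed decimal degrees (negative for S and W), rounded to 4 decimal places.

Field Q=16, P=15: +16·20° lon, +15·10° lat → SW at lon 140°, lat 60°.
Square 3, 1: +3·2° lon, +1·1° lat → SW at lon 146°, lat 61°.
Subsquare o=14, g=6: +14·0.0833333° lon, +6·0.0416667° lat → SW at lon 147.167°, lat 61.25°.
Cell spans 0.0833333° lon × 0.0416667° lat.
south 61.2500, north 61.2917.

61.2500, 61.2917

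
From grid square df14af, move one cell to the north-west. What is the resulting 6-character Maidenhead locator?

Longitude subsquare a = 0; −1 → -1, wraps to 23 = x, carry into square.
Longitude square 1; −1 → 0.
Latitude subsquare f = 5; +1 → 6 = g.

DF04xg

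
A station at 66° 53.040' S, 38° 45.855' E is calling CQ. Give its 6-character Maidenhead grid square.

Add 180° to longitude and 90° to latitude: 218.7643, 23.1160.
Field: 218.7643/20 → 10 → K, 23.1160/10 → 2 → C; chars KC.
Square: 18.7643/2 → 9, 3.1160/1 → 3; chars 93.
Subsquare: 0.7643/0.0833333 → 9 → j, 0.1160/0.0416667 → 2 → c; chars jc.

KC93jc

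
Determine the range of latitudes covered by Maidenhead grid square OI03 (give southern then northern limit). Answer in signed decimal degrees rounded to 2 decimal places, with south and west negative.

Field O=14, I=8: +14·20° lon, +8·10° lat → SW at lon 100°, lat -10°.
Square 0, 3: +0·2° lon, +3·1° lat → SW at lon 100°, lat -7°.
Cell spans 2° lon × 1° lat.
south -7.00, north -6.00.

-7.00, -6.00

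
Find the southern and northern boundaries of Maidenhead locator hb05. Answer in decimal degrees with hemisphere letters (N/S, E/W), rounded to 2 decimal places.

75.00° S, 74.00° S

Field H=7, B=1: +7·20° lon, +1·10° lat → SW at lon -40°, lat -80°.
Square 0, 5: +0·2° lon, +5·1° lat → SW at lon -40°, lat -75°.
Cell spans 2° lon × 1° lat.
south 75.00° S, north 74.00° S.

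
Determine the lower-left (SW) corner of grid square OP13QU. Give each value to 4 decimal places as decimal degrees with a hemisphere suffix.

Field O=14, P=15: +14·20° lon, +15·10° lat → SW at lon 100°, lat 60°.
Square 1, 3: +1·2° lon, +3·1° lat → SW at lon 102°, lat 63°.
Subsquare q=16, u=20: +16·0.0833333° lon, +20·0.0416667° lat → SW at lon 103.333°, lat 63.8333°.
latitude 63.8333° N, longitude 103.3333° E.

63.8333° N, 103.3333° E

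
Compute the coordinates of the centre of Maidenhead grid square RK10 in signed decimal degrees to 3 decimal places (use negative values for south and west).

10.500, 163.000

Field R=17, K=10: +17·20° lon, +10·10° lat → SW at lon 160°, lat 10°.
Square 1, 0: +1·2° lon, +0·1° lat → SW at lon 162°, lat 10°.
Cell spans 2° lon × 1° lat. Centre is SW corner plus half of each.
latitude 10.500, longitude 163.000.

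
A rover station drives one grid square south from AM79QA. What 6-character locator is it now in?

Latitude subsquare a = 0; −1 → -1, wraps to 23 = x, carry into square.
Latitude square 9; −1 → 8.
The longitude characters are unchanged.

AM78qx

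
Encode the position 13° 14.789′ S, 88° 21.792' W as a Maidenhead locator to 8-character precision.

Shift to the Maidenhead origin (180°W, 90°S): lon 91.63680, lat 76.75352.
Field (20°×10°, letters A–R): lon ⌊91.63680/20⌋ = 4 → E; lat ⌊76.75352/10⌋ = 7 → H.
Square (2°×1°, digits 0–9): lon ⌊11.63680/2⌋ = 5; lat ⌊6.75352/1⌋ = 6.
Subsquare (5′×2.5′, letters a–x): lon ⌊1.63680/0.0833333⌋ = 19 → t; lat ⌊0.75352/0.0416667⌋ = 18 → s.
Extended square (30″×15″, digits 0–9): lon ⌊0.05347/0.00833333⌋ = 6; lat ⌊0.00352/0.00416667⌋ = 0.

EH56ts60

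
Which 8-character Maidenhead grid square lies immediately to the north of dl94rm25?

DL94rm26

Latitude extended square 5; +1 → 6.
The longitude characters are unchanged.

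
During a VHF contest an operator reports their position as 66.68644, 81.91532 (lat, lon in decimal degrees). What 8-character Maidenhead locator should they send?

NP06wq94

Offset from 180°W / 90°S: lon 261.91532°, lat 156.68644°.
Field: lon ⌊261.91532/20⌋ = 13 → N; lat ⌊156.68644/10⌋ = 15 → P.
Square: lon ⌊1.91532/2⌋ = 0; lat ⌊6.68644/1⌋ = 6.
Subsquare: lon ⌊1.91532/0.0833333⌋ = 22 → w; lat ⌊0.68644/0.0416667⌋ = 16 → q.
Extended square: lon ⌊0.08199/0.00833333⌋ = 9; lat ⌊0.01977/0.00416667⌋ = 4.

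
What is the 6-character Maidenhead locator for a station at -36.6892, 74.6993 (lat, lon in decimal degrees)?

Shift to the Maidenhead origin (180°W, 90°S): lon 254.6993, lat 53.3108.
Field: lon ⌊254.6993/20⌋ = 12 → M; lat ⌊53.3108/10⌋ = 5 → F.
Square: lon ⌊14.6993/2⌋ = 7; lat ⌊3.3108/1⌋ = 3.
Subsquare: lon ⌊0.6993/0.0833333⌋ = 8 → i; lat ⌊0.3108/0.0416667⌋ = 7 → h.

MF73ih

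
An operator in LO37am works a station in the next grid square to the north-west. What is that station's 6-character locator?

LO27xn

Longitude subsquare a = 0; −1 → -1, wraps to 23 = x, carry into square.
Longitude square 3; −1 → 2.
Latitude subsquare m = 12; +1 → 13 = n.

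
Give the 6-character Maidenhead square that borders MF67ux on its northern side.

Latitude subsquare x = 23; +1 → 24, wraps to 0 = a, carry into square.
Latitude square 7; +1 → 8.
The longitude characters are unchanged.

MF68ua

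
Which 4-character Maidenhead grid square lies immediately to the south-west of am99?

AM88

Longitude square 9; −1 → 8.
Latitude square 9; −1 → 8.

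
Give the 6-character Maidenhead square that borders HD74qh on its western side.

Longitude subsquare q = 16; −1 → 15 = p.
The latitude characters are unchanged.

HD74ph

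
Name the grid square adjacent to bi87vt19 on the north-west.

Longitude extended square 1; −1 → 0.
Latitude extended square 9; +1 → 10, wraps to 0, carry into subsquare.
Latitude subsquare t = 19; +1 → 20 = u.

BI87vu00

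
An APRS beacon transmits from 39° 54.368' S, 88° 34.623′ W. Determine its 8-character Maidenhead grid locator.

EF50rc02

Add 180° to longitude and 90° to latitude: 91.42295, 50.09387.
Field (20°×10°, letters A–R): lon ⌊91.42295/20⌋ = 4 → E; lat ⌊50.09387/10⌋ = 5 → F.
Square (2°×1°, digits 0–9): lon ⌊11.42295/2⌋ = 5; lat ⌊0.09387/1⌋ = 0.
Subsquare (5′×2.5′, letters a–x): lon ⌊1.42295/0.0833333⌋ = 17 → r; lat ⌊0.09387/0.0416667⌋ = 2 → c.
Extended square (30″×15″, digits 0–9): lon ⌊0.00628/0.00833333⌋ = 0; lat ⌊0.01053/0.00416667⌋ = 2.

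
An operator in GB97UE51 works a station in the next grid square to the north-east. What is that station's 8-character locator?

Longitude extended square 5; +1 → 6.
Latitude extended square 1; +1 → 2.

GB97ue62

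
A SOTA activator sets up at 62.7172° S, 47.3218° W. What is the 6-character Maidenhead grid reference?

GC67ig

Offset from 180°W / 90°S: lon 132.6782°, lat 27.2828°.
Field (20°×10°, letters A–R): 132.6782/20 → 6 → G, 27.2828/10 → 2 → C; chars GC.
Square (2°×1°, digits 0–9): 12.6782/2 → 6, 7.2828/1 → 7; chars 67.
Subsquare (5′×2.5′, letters a–x): 0.6782/0.0833333 → 8 → i, 0.2828/0.0416667 → 6 → g; chars ig.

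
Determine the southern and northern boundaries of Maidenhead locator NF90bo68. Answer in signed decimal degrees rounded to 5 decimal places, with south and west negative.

-39.38333, -39.37917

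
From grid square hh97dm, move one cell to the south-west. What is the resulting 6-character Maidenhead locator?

Longitude subsquare d = 3; −1 → 2 = c.
Latitude subsquare m = 12; −1 → 11 = l.

HH97cl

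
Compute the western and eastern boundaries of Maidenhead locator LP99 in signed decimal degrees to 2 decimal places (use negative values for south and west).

Field L=11, P=15: +11·20° lon, +15·10° lat → SW at lon 40°, lat 60°.
Square 9, 9: +9·2° lon, +9·1° lat → SW at lon 58°, lat 69°.
Cell spans 2° lon × 1° lat.
west 58.00, east 60.00.

58.00, 60.00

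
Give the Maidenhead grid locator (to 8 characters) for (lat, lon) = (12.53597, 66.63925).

MK32hm68

Add 180° to longitude and 90° to latitude: 246.63925, 102.53597.
Field: 246.63925/20 → 12 → M, 102.53597/10 → 10 → K; chars MK.
Square: 6.63925/2 → 3, 2.53597/1 → 2; chars 32.
Subsquare: 0.63925/0.0833333 → 7 → h, 0.53597/0.0416667 → 12 → m; chars hm.
Extended square: 0.05592/0.00833333 → 6, 0.03597/0.00416667 → 8; chars 68.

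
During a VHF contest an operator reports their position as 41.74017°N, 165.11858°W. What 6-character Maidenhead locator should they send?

Offset from 180°W / 90°S: lon 14.8814°, lat 131.7402°.
Field: 14.8814/20 → 0 → A, 131.7402/10 → 13 → N; chars AN.
Square: 14.8814/2 → 7, 1.7402/1 → 1; chars 71.
Subsquare: 0.8814/0.0833333 → 10 → k, 0.7402/0.0416667 → 17 → r; chars kr.

AN71kr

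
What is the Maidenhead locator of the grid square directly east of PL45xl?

Longitude subsquare x = 23; +1 → 24, wraps to 0 = a, carry into square.
Longitude square 4; +1 → 5.
The latitude characters are unchanged.

PL55al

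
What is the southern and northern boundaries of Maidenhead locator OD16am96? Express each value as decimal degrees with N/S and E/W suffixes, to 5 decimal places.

53.47500° S, 53.47083° S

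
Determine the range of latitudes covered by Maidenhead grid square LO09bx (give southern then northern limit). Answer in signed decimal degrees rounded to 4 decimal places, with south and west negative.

59.9583, 60.0000

Field L=11, O=14: +11·20° lon, +14·10° lat → SW at lon 40°, lat 50°.
Square 0, 9: +0·2° lon, +9·1° lat → SW at lon 40°, lat 59°.
Subsquare b=1, x=23: +1·0.0833333° lon, +23·0.0416667° lat → SW at lon 40.0833°, lat 59.9583°.
Cell spans 0.0833333° lon × 0.0416667° lat.
south 59.9583, north 60.0000.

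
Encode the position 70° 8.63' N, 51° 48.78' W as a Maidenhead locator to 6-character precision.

Offset from 180°W / 90°S: lon 128.1870°, lat 160.1438°.
Field: 128.1870/20 → 6 → G, 160.1438/10 → 16 → Q; chars GQ.
Square: 8.1870/2 → 4, 0.1438/1 → 0; chars 40.
Subsquare: 0.1870/0.0833333 → 2 → c, 0.1438/0.0416667 → 3 → d; chars cd.

GQ40cd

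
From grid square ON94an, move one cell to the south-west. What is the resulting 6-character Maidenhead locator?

Longitude subsquare a = 0; −1 → -1, wraps to 23 = x, carry into square.
Longitude square 9; −1 → 8.
Latitude subsquare n = 13; −1 → 12 = m.

ON84xm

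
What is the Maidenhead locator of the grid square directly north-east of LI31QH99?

LI31ri00

Longitude extended square 9; +1 → 10, wraps to 0, carry into subsquare.
Longitude subsquare q = 16; +1 → 17 = r.
Latitude extended square 9; +1 → 10, wraps to 0, carry into subsquare.
Latitude subsquare h = 7; +1 → 8 = i.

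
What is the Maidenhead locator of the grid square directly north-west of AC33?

AC24

Longitude square 3; −1 → 2.
Latitude square 3; +1 → 4.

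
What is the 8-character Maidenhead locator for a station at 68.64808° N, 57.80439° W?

GP18cp35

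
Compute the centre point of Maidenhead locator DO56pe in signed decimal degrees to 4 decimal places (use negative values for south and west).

56.1875, -108.7083

Field D=3, O=14: +3·20° lon, +14·10° lat → SW at lon -120°, lat 50°.
Square 5, 6: +5·2° lon, +6·1° lat → SW at lon -110°, lat 56°.
Subsquare p=15, e=4: +15·0.0833333° lon, +4·0.0416667° lat → SW at lon -108.75°, lat 56.1667°.
Cell spans 0.0833333° lon × 0.0416667° lat. Centre is SW corner plus half of each.
latitude 56.1875, longitude -108.7083.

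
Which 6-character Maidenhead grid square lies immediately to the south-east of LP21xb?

LP31aa

Longitude subsquare x = 23; +1 → 24, wraps to 0 = a, carry into square.
Longitude square 2; +1 → 3.
Latitude subsquare b = 1; −1 → 0 = a.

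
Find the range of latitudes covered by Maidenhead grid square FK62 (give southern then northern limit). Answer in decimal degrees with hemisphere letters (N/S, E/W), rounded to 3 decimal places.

Field F=5, K=10: +5·20° lon, +10·10° lat → SW at lon -80°, lat 10°.
Square 6, 2: +6·2° lon, +2·1° lat → SW at lon -68°, lat 12°.
Cell spans 2° lon × 1° lat.
south 12.000° N, north 13.000° N.

12.000° N, 13.000° N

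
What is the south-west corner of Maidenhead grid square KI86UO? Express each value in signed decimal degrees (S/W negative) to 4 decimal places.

Field K=10, I=8: +10·20° lon, +8·10° lat → SW at lon 20°, lat -10°.
Square 8, 6: +8·2° lon, +6·1° lat → SW at lon 36°, lat -4°.
Subsquare u=20, o=14: +20·0.0833333° lon, +14·0.0416667° lat → SW at lon 37.6667°, lat -3.41667°.
latitude -3.4167, longitude 37.6667.

-3.4167, 37.6667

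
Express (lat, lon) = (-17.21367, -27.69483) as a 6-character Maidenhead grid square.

HH62ds

Offset from 180°W / 90°S: lon 152.3052°, lat 72.7863°.
Field: 152.3052/20 → 7 → H, 72.7863/10 → 7 → H; chars HH.
Square: 12.3052/2 → 6, 2.7863/1 → 2; chars 62.
Subsquare: 0.3052/0.0833333 → 3 → d, 0.7863/0.0416667 → 18 → s; chars ds.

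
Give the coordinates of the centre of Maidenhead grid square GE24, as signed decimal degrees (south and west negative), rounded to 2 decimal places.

-45.50, -55.00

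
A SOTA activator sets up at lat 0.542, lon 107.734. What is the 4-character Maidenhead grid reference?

OJ30

Shift to the Maidenhead origin (180°W, 90°S): lon 287.73, lat 90.54.
Field: lon ⌊287.73/20⌋ = 14 → O; lat ⌊90.54/10⌋ = 9 → J.
Square: lon ⌊7.73/2⌋ = 3; lat ⌊0.54/1⌋ = 0.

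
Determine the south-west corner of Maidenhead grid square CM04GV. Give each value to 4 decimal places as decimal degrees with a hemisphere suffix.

Field C=2, M=12: +2·20° lon, +12·10° lat → SW at lon -140°, lat 30°.
Square 0, 4: +0·2° lon, +4·1° lat → SW at lon -140°, lat 34°.
Subsquare g=6, v=21: +6·0.0833333° lon, +21·0.0416667° lat → SW at lon -139.5°, lat 34.875°.
latitude 34.8750° N, longitude 139.5000° W.

34.8750° N, 139.5000° W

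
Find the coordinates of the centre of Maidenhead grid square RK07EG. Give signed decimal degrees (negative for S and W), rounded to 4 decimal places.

Field R=17, K=10: +17·20° lon, +10·10° lat → SW at lon 160°, lat 10°.
Square 0, 7: +0·2° lon, +7·1° lat → SW at lon 160°, lat 17°.
Subsquare e=4, g=6: +4·0.0833333° lon, +6·0.0416667° lat → SW at lon 160.333°, lat 17.25°.
Cell spans 0.0833333° lon × 0.0416667° lat. Centre is SW corner plus half of each.
latitude 17.2708, longitude 160.3750.

17.2708, 160.3750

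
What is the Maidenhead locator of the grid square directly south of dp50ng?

DP50nf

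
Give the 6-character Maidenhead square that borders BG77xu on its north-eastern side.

Longitude subsquare x = 23; +1 → 24, wraps to 0 = a, carry into square.
Longitude square 7; +1 → 8.
Latitude subsquare u = 20; +1 → 21 = v.

BG87av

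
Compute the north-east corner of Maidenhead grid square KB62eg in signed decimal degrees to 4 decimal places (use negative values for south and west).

-77.7083, 32.4167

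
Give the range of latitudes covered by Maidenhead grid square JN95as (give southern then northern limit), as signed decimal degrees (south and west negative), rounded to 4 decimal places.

Field J=9, N=13: +9·20° lon, +13·10° lat → SW at lon 0°, lat 40°.
Square 9, 5: +9·2° lon, +5·1° lat → SW at lon 18°, lat 45°.
Subsquare a=0, s=18: +0·0.0833333° lon, +18·0.0416667° lat → SW at lon 18°, lat 45.75°.
Cell spans 0.0833333° lon × 0.0416667° lat.
south 45.7500, north 45.7917.

45.7500, 45.7917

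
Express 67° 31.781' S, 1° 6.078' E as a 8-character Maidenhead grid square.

JC02nl22

Shift to the Maidenhead origin (180°W, 90°S): lon 181.10130, lat 22.47032.
Field: 181.10130/20 → 9 → J, 22.47032/10 → 2 → C; chars JC.
Square: 1.10130/2 → 0, 2.47032/1 → 2; chars 02.
Subsquare: 1.10130/0.0833333 → 13 → n, 0.47032/0.0416667 → 11 → l; chars nl.
Extended square: 0.01797/0.00833333 → 2, 0.01198/0.00416667 → 2; chars 22.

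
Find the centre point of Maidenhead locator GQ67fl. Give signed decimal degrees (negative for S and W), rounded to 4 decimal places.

Field G=6, Q=16: +6·20° lon, +16·10° lat → SW at lon -60°, lat 70°.
Square 6, 7: +6·2° lon, +7·1° lat → SW at lon -48°, lat 77°.
Subsquare f=5, l=11: +5·0.0833333° lon, +11·0.0416667° lat → SW at lon -47.5833°, lat 77.4583°.
Cell spans 0.0833333° lon × 0.0416667° lat. Centre is SW corner plus half of each.
latitude 77.4792, longitude -47.5417.

77.4792, -47.5417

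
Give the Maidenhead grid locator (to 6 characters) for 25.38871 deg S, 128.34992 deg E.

PG44eo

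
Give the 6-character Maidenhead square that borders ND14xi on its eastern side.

ND24ai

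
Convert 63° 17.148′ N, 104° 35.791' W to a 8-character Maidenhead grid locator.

Offset from 180°W / 90°S: lon 75.40348°, lat 153.28580°.
Field: lon ⌊75.40348/20⌋ = 3 → D; lat ⌊153.28580/10⌋ = 15 → P.
Square: lon ⌊15.40348/2⌋ = 7; lat ⌊3.28580/1⌋ = 3.
Subsquare: lon ⌊1.40348/0.0833333⌋ = 16 → q; lat ⌊0.28580/0.0416667⌋ = 6 → g.
Extended square: lon ⌊0.07015/0.00833333⌋ = 8; lat ⌊0.03580/0.00416667⌋ = 8.

DP73qg88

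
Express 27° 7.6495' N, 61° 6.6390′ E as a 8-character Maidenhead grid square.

ML07nd30

Add 180° to longitude and 90° to latitude: 241.11065, 117.12749.
Field (20°×10°, letters A–R): lon ⌊241.11065/20⌋ = 12 → M; lat ⌊117.12749/10⌋ = 11 → L.
Square (2°×1°, digits 0–9): lon ⌊1.11065/2⌋ = 0; lat ⌊7.12749/1⌋ = 7.
Subsquare (5′×2.5′, letters a–x): lon ⌊1.11065/0.0833333⌋ = 13 → n; lat ⌊0.12749/0.0416667⌋ = 3 → d.
Extended square (30″×15″, digits 0–9): lon ⌊0.02732/0.00833333⌋ = 3; lat ⌊0.00249/0.00416667⌋ = 0.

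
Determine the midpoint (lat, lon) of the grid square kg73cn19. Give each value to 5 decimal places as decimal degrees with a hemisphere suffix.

Field K=10, G=6: +10·20° lon, +6·10° lat → SW at lon 20°, lat -30°.
Square 7, 3: +7·2° lon, +3·1° lat → SW at lon 34°, lat -27°.
Subsquare c=2, n=13: +2·0.0833333° lon, +13·0.0416667° lat → SW at lon 34.1667°, lat -26.4583°.
Extended square 1, 9: +1·0.00833333° lon, +9·0.00416667° lat → SW at lon 34.175°, lat -26.4208°.
Cell spans 0.00833333° lon × 0.00416667° lat. Centre is SW corner plus half of each.
latitude 26.41875° S, longitude 34.17917° E.

26.41875° S, 34.17917° E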